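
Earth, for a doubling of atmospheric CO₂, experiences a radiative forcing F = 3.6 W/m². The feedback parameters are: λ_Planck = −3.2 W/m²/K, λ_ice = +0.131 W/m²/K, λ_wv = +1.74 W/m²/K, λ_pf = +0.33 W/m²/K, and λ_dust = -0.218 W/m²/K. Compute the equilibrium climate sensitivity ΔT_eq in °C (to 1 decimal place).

Net feedback parameter λ = (−3.2) + (+0.131) + (+1.74) + (+0.33) + (-0.218) = -1.217 W/m²/K.
ΔT = −F/λ = −3.6/(-1.217) = 3.0 °C.

3.0 °C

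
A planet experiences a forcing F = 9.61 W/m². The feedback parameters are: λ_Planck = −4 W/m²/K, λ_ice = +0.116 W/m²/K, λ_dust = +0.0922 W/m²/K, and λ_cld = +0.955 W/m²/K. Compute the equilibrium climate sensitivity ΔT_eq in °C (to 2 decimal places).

3.39 °C

Net feedback parameter λ = (−4) + (+0.116) + (+0.0922) + (+0.955) = -2.8368 W/m²/K.
ΔT = −F/λ = −9.61/(-2.8368) = 3.39 °C.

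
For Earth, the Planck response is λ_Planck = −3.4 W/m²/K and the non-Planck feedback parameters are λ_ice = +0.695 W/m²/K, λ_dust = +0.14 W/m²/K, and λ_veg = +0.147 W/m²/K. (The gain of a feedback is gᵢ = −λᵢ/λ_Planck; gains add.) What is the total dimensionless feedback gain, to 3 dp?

Convert to gains: g_ice = 0.695/3.4 = 0.2044; g_dust = 0.14/3.4 = 0.04118; g_veg = 0.147/3.4 = 0.04324.
Total gain g = 0.28882.

0.289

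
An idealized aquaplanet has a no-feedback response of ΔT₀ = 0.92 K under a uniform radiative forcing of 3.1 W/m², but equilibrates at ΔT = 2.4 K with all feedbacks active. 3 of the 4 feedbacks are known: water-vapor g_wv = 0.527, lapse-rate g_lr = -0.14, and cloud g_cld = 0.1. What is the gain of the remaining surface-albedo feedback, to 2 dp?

Amplification A = ΔT/ΔT₀ = 2.4/0.92 = 2.609.
Total gain g = 1 − 1/A = 1 − 1/2.609 = 0.6167.
Known gains sum to 0.527 − 0.14 + 0.1 = 0.487.
g_alb = 0.6167 − 0.487 = 0.13.

0.13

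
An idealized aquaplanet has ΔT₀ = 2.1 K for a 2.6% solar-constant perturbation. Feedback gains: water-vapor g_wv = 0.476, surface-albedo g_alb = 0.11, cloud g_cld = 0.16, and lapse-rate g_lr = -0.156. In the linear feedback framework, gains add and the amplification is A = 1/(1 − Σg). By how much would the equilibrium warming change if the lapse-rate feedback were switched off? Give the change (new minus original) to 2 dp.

3.15 K

Original: g = 0.59, ΔT = 2.1/(1−0.59) = 5.1220 K.
Without lapse-rate: g' = 0.746, ΔT' = 2.1/(1−0.746) = 8.2677 K.
Change = 8.2677 − 5.1220 = 3.15 K.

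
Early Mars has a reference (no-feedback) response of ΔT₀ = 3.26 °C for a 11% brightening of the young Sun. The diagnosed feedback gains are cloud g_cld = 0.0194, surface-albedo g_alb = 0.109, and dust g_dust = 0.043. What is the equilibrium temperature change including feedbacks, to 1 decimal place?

3.9 °C

Total gain g = 0.0194 + 0.109 + 0.043 = 0.1714.
Amplification A = 1/(1 − 0.1714) = 1.207.
ΔT = 3.26 × 1.207 = 3.9 °C.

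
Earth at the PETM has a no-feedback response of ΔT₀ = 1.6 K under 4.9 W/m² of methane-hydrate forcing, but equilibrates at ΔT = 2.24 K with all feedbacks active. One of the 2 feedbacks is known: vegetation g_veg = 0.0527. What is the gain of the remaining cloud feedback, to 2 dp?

Amplification A = ΔT/ΔT₀ = 2.24/1.6 = 1.4.
Total gain g = 1 − 1/A = 1 − 1/1.4 = 0.2857.
The known gain is 0.0527.
g_cld = 0.2857 − 0.0527 = 0.23.

0.23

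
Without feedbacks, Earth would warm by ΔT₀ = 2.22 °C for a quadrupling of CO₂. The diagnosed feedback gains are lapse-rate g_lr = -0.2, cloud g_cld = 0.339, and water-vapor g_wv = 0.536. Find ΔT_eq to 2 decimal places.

Total gain g = -0.2 + 0.339 + 0.536 = 0.675.
Amplification A = 1/(1 − 0.675) = 3.077.
ΔT = 2.22 × 3.077 = 6.83 °C.

6.83 °C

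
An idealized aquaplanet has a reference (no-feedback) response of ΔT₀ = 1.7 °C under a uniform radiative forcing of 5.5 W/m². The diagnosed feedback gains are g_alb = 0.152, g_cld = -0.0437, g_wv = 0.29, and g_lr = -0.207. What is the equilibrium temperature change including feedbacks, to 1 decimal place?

Total gain g = 0.152 − 0.0437 + 0.29 − 0.207 = 0.1913.
Amplification A = 1/(1 − 0.1913) = 1.237.
ΔT = 1.7 × 1.237 = 2.1 °C.

2.1 °C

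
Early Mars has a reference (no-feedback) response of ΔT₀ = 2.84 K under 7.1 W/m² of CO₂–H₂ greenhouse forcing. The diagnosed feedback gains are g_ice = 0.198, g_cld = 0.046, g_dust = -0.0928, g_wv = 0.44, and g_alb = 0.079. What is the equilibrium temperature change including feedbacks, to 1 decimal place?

8.6 K

Total gain g = 0.198 + 0.046 − 0.0928 + 0.44 + 0.079 = 0.6702.
Amplification A = 1/(1 − 0.6702) = 3.032.
ΔT = 2.84 × 3.032 = 8.6 K.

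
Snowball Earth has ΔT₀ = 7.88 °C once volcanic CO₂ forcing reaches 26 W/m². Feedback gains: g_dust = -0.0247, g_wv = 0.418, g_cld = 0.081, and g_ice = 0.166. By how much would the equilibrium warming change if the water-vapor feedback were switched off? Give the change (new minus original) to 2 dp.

Original: g = 0.6403, ΔT = 7.88/(1−0.6403) = 21.9071 °C.
Without water-vapor: g' = 0.2223, ΔT' = 7.88/(1−0.2223) = 10.1324 °C.
Change = 10.1324 − 21.9071 = -11.77 °C.

-11.77 °C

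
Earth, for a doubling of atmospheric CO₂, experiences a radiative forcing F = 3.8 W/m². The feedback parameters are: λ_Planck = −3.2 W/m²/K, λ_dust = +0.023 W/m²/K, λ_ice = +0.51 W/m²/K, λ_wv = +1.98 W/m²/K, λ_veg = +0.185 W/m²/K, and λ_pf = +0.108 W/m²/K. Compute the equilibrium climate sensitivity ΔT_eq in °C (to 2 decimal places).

9.64 °C

Net feedback parameter λ = (−3.2) + (+0.023) + (+0.51) + (+1.98) + (+0.185) + (+0.108) = -0.394 W/m²/K.
ΔT = −F/λ = −3.8/(-0.394) = 9.64 °C.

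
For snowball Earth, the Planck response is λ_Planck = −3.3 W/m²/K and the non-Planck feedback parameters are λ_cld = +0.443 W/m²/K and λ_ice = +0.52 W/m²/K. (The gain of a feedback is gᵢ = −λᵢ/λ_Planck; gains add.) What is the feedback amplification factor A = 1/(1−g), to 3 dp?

1.412

Convert to gains: g_cld = 0.443/3.3 = 0.1342; g_ice = 0.52/3.3 = 0.1576.
Total gain g = 0.2918.
A = 1/(1 − 0.2918) = 1.412.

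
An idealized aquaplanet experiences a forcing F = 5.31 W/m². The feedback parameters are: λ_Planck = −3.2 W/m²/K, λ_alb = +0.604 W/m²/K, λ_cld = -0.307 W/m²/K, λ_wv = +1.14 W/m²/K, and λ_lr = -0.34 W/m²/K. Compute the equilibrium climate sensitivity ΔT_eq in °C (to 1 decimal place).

2.5 °C

Net feedback parameter λ = (−3.2) + (+0.604) + (-0.307) + (+1.14) + (-0.34) = -2.103 W/m²/K.
ΔT = −F/λ = −5.31/(-2.103) = 2.5 °C.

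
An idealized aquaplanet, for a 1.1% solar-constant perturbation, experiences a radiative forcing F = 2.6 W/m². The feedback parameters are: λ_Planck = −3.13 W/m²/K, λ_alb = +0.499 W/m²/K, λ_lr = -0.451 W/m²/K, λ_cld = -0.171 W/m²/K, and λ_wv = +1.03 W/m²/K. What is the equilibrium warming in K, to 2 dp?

1.17 K

Net feedback parameter λ = (−3.13) + (+0.499) + (-0.451) + (-0.171) + (+1.03) = -2.223 W/m²/K.
ΔT = −F/λ = −2.6/(-2.223) = 1.17 K.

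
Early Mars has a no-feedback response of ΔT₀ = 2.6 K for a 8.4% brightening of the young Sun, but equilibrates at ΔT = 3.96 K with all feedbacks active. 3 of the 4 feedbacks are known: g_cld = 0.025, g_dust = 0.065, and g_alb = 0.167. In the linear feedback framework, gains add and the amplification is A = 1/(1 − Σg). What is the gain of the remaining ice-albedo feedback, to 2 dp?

Amplification A = ΔT/ΔT₀ = 3.96/2.6 = 1.523.
Total gain g = 1 − 1/A = 1 − 1/1.523 = 0.3434.
Known gains sum to 0.025 + 0.065 + 0.167 = 0.257.
g_ice = 0.3434 − 0.257 = 0.09.

0.09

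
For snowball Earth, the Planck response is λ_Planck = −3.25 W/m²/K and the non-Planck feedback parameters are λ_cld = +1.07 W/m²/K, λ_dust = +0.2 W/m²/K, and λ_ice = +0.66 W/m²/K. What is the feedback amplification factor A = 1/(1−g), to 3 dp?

2.462

Convert to gains: g_cld = 1.07/3.25 = 0.3292; g_dust = 0.2/3.25 = 0.06154; g_ice = 0.66/3.25 = 0.2031.
Total gain g = 0.59384.
A = 1/(1 − 0.59384) = 2.462.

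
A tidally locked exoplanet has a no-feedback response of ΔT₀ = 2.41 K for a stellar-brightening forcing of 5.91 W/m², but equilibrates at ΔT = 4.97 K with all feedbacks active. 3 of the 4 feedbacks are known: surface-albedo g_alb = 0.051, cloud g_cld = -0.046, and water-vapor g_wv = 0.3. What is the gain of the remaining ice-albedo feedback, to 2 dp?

Amplification A = ΔT/ΔT₀ = 4.97/2.41 = 2.062.
Total gain g = 1 − 1/A = 1 − 1/2.062 = 0.515.
Known gains sum to 0.051 − 0.046 + 0.3 = 0.305.
g_ice = 0.515 − 0.305 = 0.21.

0.21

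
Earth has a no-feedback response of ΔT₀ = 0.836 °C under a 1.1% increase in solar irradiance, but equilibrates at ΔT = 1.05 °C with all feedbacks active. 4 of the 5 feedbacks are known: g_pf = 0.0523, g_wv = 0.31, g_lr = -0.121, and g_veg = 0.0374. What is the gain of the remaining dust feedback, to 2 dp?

Amplification A = ΔT/ΔT₀ = 1.05/0.836 = 1.256.
Total gain g = 1 − 1/A = 1 − 1/1.256 = 0.2038.
Known gains sum to 0.0523 + 0.31 − 0.121 + 0.0374 = 0.2787.
g_dust = 0.2038 − 0.2787 = -0.07.

-0.07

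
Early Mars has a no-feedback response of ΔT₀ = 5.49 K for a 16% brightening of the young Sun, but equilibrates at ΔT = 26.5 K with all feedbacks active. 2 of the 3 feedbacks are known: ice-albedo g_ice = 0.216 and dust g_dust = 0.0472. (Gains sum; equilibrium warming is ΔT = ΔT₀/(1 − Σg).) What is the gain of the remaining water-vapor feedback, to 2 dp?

Amplification A = ΔT/ΔT₀ = 26.5/5.49 = 4.827.
Total gain g = 1 − 1/A = 1 − 1/4.827 = 0.7928.
Known gains sum to 0.216 + 0.0472 = 0.2632.
g_wv = 0.7928 − 0.2632 = 0.53.

0.53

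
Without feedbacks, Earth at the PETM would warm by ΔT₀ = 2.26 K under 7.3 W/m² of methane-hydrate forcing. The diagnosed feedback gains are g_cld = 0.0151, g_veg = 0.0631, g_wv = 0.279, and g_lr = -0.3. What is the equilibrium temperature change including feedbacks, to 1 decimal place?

Total gain g = 0.0151 + 0.0631 + 0.279 − 0.3 = 0.0572.
Amplification A = 1/(1 − 0.0572) = 1.061.
ΔT = 2.26 × 1.061 = 2.4 K.

2.4 K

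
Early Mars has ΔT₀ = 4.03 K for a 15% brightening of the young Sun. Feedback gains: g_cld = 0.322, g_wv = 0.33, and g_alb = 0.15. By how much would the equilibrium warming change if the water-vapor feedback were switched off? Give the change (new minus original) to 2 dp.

-12.72 K

Original: g = 0.802, ΔT = 4.03/(1−0.802) = 20.3535 K.
Without water-vapor: g' = 0.472, ΔT' = 4.03/(1−0.472) = 7.6326 K.
Change = 7.6326 − 20.3535 = -12.72 K.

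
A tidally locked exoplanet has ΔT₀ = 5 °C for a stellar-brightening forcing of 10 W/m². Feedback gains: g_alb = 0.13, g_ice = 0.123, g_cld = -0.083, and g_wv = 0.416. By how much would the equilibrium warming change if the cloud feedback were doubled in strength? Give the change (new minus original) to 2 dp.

Original: g = 0.586, ΔT = 5/(1−0.586) = 12.0773 °C.
With doubled cloud: g' = 0.503, ΔT' = 5/(1−0.503) = 10.0604 °C.
Change = 10.0604 − 12.0773 = -2.02 °C.

-2.02 °C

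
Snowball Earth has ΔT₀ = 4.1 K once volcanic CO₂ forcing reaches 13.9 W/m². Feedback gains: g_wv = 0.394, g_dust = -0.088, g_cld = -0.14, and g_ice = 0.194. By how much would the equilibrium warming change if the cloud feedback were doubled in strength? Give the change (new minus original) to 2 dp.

-1.15 K

Original: g = 0.36, ΔT = 4.1/(1−0.36) = 6.4062 K.
With doubled cloud: g' = 0.22, ΔT' = 4.1/(1−0.22) = 5.2564 K.
Change = 5.2564 − 6.4062 = -1.15 K.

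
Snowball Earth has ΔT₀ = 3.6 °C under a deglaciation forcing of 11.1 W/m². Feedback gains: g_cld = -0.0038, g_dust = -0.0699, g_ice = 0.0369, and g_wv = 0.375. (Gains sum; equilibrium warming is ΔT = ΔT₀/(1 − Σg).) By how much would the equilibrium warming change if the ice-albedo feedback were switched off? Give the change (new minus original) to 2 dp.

-0.29 °C

Original: g = 0.3382, ΔT = 3.6/(1−0.3382) = 5.4397 °C.
Without ice-albedo: g' = 0.3013, ΔT' = 3.6/(1−0.3013) = 5.1524 °C.
Change = 5.1524 − 5.4397 = -0.29 °C.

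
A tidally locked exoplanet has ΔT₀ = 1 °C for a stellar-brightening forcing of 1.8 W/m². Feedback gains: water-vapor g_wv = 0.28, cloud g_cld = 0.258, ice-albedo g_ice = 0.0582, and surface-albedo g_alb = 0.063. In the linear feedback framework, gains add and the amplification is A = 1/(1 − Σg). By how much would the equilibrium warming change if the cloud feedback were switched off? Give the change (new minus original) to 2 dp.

Original: g = 0.6592, ΔT = 1/(1−0.6592) = 2.9343 °C.
Without cloud: g' = 0.4012, ΔT' = 1/(1−0.4012) = 1.6700 °C.
Change = 1.6700 − 2.9343 = -1.26 °C.

-1.26 °C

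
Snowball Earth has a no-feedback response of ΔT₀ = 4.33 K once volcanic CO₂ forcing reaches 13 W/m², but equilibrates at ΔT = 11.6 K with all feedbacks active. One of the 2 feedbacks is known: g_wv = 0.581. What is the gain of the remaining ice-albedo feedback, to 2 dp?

0.05

Amplification A = ΔT/ΔT₀ = 11.6/4.33 = 2.679.
Total gain g = 1 − 1/A = 1 − 1/2.679 = 0.6267.
The known gain is 0.581.
g_ice = 0.6267 − 0.581 = 0.05.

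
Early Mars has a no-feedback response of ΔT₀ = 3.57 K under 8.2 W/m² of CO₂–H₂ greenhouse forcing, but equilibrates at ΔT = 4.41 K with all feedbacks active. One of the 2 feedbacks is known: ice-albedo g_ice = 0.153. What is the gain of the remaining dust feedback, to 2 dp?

Amplification A = ΔT/ΔT₀ = 4.41/3.57 = 1.235.
Total gain g = 1 − 1/A = 1 − 1/1.235 = 0.1903.
The known gain is 0.153.
g_dust = 0.1903 − 0.153 = 0.04.

0.04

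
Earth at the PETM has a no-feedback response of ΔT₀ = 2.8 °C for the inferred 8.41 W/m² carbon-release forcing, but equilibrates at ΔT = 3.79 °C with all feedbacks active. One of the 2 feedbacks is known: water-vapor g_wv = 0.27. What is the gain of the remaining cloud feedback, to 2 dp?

Amplification A = ΔT/ΔT₀ = 3.79/2.8 = 1.354.
Total gain g = 1 − 1/A = 1 − 1/1.354 = 0.2614.
The known gain is 0.27.
g_cld = 0.2614 − 0.27 = -0.01.

-0.01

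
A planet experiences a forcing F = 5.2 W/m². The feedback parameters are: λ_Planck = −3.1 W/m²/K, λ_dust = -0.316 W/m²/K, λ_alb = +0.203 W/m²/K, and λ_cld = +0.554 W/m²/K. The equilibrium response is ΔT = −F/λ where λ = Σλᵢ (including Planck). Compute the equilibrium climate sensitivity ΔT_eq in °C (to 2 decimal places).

Net feedback parameter λ = (−3.1) + (-0.316) + (+0.203) + (+0.554) = -2.659 W/m²/K.
ΔT = −F/λ = −5.2/(-2.659) = 1.96 °C.

1.96 °C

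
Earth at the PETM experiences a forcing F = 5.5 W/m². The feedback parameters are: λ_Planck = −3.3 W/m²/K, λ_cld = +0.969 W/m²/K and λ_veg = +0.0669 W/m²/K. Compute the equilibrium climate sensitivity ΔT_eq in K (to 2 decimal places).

2.43 K

Net feedback parameter λ = (−3.3) + (+0.969) + (+0.0669) = -2.2641 W/m²/K.
ΔT = −F/λ = −5.5/(-2.2641) = 2.43 K.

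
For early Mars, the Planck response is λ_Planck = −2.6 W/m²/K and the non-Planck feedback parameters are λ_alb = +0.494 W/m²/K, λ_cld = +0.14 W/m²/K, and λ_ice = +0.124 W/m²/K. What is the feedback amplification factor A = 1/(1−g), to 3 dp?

Convert to gains: g_alb = 0.494/2.6 = 0.19; g_cld = 0.14/2.6 = 0.05385; g_ice = 0.124/2.6 = 0.04769.
Total gain g = 0.29154.
A = 1/(1 − 0.29154) = 1.412.

1.412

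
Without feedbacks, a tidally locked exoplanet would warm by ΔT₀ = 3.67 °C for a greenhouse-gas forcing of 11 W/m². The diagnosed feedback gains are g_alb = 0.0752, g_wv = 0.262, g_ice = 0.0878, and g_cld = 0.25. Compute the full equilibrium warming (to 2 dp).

11.29 °C

Total gain g = 0.0752 + 0.262 + 0.0878 + 0.25 = 0.675.
Amplification A = 1/(1 − 0.675) = 3.077.
ΔT = 3.67 × 3.077 = 11.29 °C.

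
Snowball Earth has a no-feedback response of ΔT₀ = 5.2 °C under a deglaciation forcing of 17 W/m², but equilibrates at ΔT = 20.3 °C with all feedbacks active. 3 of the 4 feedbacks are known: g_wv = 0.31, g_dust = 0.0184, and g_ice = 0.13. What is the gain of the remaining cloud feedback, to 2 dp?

0.29

Amplification A = ΔT/ΔT₀ = 20.3/5.2 = 3.904.
Total gain g = 1 − 1/A = 1 − 1/3.904 = 0.7439.
Known gains sum to 0.31 + 0.0184 + 0.13 = 0.4584.
g_cld = 0.7439 − 0.4584 = 0.29.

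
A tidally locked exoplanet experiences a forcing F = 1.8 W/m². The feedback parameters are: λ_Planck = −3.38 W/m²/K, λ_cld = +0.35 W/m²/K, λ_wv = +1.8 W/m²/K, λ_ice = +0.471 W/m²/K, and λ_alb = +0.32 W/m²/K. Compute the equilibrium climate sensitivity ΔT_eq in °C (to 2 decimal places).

Net feedback parameter λ = (−3.38) + (+0.35) + (+1.8) + (+0.471) + (+0.32) = -0.439 W/m²/K.
ΔT = −F/λ = −1.8/(-0.439) = 4.10 °C.

4.10 °C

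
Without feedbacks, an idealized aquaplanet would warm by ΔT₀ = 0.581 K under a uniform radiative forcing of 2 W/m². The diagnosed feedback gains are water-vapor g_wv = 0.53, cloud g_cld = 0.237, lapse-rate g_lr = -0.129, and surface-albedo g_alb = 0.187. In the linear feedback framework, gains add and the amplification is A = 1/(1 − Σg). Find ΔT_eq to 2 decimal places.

3.32 K

Total gain g = 0.53 + 0.237 − 0.129 + 0.187 = 0.825.
Amplification A = 1/(1 − 0.825) = 5.714.
ΔT = 0.581 × 5.714 = 3.32 K.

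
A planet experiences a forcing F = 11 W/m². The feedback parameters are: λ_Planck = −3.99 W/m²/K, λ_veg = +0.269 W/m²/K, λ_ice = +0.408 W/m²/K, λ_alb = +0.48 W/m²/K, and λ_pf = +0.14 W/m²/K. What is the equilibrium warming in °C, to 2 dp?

4.08 °C

Net feedback parameter λ = (−3.99) + (+0.269) + (+0.408) + (+0.48) + (+0.14) = -2.693 W/m²/K.
ΔT = −F/λ = −11/(-2.693) = 4.08 °C.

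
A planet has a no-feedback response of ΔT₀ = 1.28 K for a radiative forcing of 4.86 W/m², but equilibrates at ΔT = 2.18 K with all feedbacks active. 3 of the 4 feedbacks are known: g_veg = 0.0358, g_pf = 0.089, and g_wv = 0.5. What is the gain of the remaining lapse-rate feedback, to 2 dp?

-0.21

Amplification A = ΔT/ΔT₀ = 2.18/1.28 = 1.703.
Total gain g = 1 − 1/A = 1 − 1/1.703 = 0.4128.
Known gains sum to 0.0358 + 0.089 + 0.5 = 0.6248.
g_lr = 0.4128 − 0.6248 = -0.21.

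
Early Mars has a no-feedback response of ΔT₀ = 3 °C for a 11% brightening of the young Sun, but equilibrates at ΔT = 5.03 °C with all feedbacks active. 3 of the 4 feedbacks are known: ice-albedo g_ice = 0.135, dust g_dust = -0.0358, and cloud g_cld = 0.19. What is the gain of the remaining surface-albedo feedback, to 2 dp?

Amplification A = ΔT/ΔT₀ = 5.03/3 = 1.677.
Total gain g = 1 − 1/A = 1 − 1/1.677 = 0.4037.
Known gains sum to 0.135 − 0.0358 + 0.19 = 0.2892.
g_alb = 0.4037 − 0.2892 = 0.11.

0.11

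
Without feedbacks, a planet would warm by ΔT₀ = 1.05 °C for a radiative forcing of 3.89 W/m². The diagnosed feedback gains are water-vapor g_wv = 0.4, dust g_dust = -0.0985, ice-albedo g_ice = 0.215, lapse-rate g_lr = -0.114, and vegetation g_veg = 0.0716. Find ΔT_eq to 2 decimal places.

Total gain g = 0.4 − 0.0985 + 0.215 − 0.114 + 0.0716 = 0.4741.
Amplification A = 1/(1 − 0.4741) = 1.902.
ΔT = 1.05 × 1.902 = 2.00 °C.

2.00 °C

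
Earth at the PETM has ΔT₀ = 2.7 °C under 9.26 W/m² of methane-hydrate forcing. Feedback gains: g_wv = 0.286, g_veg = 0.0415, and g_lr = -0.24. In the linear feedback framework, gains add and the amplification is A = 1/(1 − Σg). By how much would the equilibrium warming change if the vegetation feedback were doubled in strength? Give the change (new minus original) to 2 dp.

0.14 °C

Original: g = 0.0875, ΔT = 2.7/(1−0.0875) = 2.9589 °C.
With doubled vegetation: g' = 0.129, ΔT' = 2.7/(1−0.129) = 3.0999 °C.
Change = 3.0999 − 2.9589 = 0.14 °C.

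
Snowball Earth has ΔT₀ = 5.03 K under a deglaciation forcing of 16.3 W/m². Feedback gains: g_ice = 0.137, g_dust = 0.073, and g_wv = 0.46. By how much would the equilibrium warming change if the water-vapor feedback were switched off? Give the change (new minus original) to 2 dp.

Original: g = 0.67, ΔT = 5.03/(1−0.67) = 15.2424 K.
Without water-vapor: g' = 0.21, ΔT' = 5.03/(1−0.21) = 6.3671 K.
Change = 6.3671 − 15.2424 = -8.88 K.

-8.88 K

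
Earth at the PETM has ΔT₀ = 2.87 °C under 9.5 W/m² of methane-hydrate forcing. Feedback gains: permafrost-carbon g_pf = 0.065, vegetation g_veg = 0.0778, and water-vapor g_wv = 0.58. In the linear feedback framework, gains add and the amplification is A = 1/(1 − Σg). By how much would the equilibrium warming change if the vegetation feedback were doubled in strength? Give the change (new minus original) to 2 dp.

4.04 °C

Original: g = 0.7228, ΔT = 2.87/(1−0.7228) = 10.3535 °C.
With doubled vegetation: g' = 0.8006, ΔT' = 2.87/(1−0.8006) = 14.3932 °C.
Change = 14.3932 − 10.3535 = 4.04 °C.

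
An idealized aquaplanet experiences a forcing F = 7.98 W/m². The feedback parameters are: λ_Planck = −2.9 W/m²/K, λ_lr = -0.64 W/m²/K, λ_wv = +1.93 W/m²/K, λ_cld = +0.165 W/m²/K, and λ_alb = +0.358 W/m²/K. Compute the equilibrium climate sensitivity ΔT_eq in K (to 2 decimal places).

7.34 K

Net feedback parameter λ = (−2.9) + (-0.64) + (+1.93) + (+0.165) + (+0.358) = -1.087 W/m²/K.
ΔT = −F/λ = −7.98/(-1.087) = 7.34 K.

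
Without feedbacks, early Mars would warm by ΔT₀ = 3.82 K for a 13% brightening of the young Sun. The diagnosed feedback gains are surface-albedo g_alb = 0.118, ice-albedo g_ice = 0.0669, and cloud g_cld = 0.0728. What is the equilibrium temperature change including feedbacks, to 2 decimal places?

5.15 K

Total gain g = 0.118 + 0.0669 + 0.0728 = 0.2577.
Amplification A = 1/(1 − 0.2577) = 1.347.
ΔT = 3.82 × 1.347 = 5.15 K.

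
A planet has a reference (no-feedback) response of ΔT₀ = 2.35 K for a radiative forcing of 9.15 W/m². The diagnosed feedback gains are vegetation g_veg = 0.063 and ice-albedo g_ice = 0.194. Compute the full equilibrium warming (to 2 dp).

Total gain g = 0.063 + 0.194 = 0.257.
Amplification A = 1/(1 − 0.257) = 1.346.
ΔT = 2.35 × 1.346 = 3.16 K.

3.16 K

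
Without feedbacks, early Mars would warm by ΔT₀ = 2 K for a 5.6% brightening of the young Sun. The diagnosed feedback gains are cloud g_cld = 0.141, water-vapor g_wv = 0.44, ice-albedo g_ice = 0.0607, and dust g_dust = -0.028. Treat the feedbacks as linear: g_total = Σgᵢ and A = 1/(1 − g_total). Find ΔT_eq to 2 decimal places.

5.18 K

Total gain g = 0.141 + 0.44 + 0.0607 − 0.028 = 0.6137.
Amplification A = 1/(1 − 0.6137) = 2.589.
ΔT = 2 × 2.589 = 5.18 K.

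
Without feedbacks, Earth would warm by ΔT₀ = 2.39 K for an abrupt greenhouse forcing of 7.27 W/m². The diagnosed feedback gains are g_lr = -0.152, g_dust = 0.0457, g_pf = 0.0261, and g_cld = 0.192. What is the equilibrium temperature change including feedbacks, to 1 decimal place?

Total gain g = -0.152 + 0.0457 + 0.0261 + 0.192 = 0.1118.
Amplification A = 1/(1 − 0.1118) = 1.126.
ΔT = 2.39 × 1.126 = 2.7 K.

2.7 K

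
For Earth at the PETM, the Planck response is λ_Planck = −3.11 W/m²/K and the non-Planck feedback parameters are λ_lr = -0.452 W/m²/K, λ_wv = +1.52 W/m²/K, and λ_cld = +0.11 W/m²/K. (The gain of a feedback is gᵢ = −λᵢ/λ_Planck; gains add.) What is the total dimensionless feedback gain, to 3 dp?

Convert to gains: g_lr = -0.452/3.11 = -0.1453; g_wv = 1.52/3.11 = 0.4887; g_cld = 0.11/3.11 = 0.03537.
Total gain g = 0.37877.

0.379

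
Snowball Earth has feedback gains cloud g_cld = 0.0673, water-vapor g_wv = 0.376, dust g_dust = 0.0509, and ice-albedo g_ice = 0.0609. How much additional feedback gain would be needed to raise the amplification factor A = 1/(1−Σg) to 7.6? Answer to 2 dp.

0.31

Current total gain = 0.5551.
Target gain for A = 7.6: g* = 1 − 1/7.6 = 0.8684.
Additional gain needed = 0.8684 − 0.5551 = 0.31.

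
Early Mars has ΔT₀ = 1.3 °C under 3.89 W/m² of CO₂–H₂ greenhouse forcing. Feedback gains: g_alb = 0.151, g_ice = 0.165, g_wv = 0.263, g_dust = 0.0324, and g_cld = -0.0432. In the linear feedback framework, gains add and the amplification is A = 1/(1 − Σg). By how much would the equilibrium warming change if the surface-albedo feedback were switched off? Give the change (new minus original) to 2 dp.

-0.78 °C

Original: g = 0.5682, ΔT = 1.3/(1−0.5682) = 3.0107 °C.
Without surface-albedo: g' = 0.4172, ΔT' = 1.3/(1−0.4172) = 2.2306 °C.
Change = 2.2306 − 3.0107 = -0.78 °C.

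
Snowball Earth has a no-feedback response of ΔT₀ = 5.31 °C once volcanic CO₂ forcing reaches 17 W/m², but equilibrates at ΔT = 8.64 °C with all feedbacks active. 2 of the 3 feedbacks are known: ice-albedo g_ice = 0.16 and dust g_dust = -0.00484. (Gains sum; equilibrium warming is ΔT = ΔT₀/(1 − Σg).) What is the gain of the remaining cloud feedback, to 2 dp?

0.23

Amplification A = ΔT/ΔT₀ = 8.64/5.31 = 1.627.
Total gain g = 1 − 1/A = 1 − 1/1.627 = 0.3854.
Known gains sum to 0.16 − 0.00484 = 0.15516.
g_cld = 0.3854 − 0.15516 = 0.23.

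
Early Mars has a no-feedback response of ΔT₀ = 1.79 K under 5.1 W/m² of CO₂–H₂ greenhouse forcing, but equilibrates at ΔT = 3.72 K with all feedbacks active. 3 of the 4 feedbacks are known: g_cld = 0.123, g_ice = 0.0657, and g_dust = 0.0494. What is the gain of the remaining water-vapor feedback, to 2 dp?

0.28

Amplification A = ΔT/ΔT₀ = 3.72/1.79 = 2.078.
Total gain g = 1 − 1/A = 1 − 1/2.078 = 0.5188.
Known gains sum to 0.123 + 0.0657 + 0.0494 = 0.2381.
g_wv = 0.5188 − 0.2381 = 0.28.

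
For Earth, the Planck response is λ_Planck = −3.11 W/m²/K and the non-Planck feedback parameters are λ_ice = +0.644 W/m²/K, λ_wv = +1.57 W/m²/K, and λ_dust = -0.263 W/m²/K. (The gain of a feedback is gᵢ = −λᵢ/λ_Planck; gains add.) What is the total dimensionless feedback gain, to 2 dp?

Convert to gains: g_ice = 0.644/3.11 = 0.2071; g_wv = 1.57/3.11 = 0.5048; g_dust = -0.263/3.11 = -0.08457.
Total gain g = 0.62733.

0.63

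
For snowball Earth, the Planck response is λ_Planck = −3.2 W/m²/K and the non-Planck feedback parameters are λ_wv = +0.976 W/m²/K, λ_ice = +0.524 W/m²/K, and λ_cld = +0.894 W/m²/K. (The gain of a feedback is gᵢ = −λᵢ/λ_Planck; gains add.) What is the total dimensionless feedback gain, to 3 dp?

Convert to gains: g_wv = 0.976/3.2 = 0.305; g_ice = 0.524/3.2 = 0.1638; g_cld = 0.894/3.2 = 0.2794.
Total gain g = 0.7482.

0.748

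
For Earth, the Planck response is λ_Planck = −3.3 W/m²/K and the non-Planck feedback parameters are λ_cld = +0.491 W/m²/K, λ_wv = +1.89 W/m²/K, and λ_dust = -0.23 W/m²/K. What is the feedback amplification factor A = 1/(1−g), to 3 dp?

Convert to gains: g_cld = 0.491/3.3 = 0.1488; g_wv = 1.89/3.3 = 0.5727; g_dust = -0.23/3.3 = -0.0697.
Total gain g = 0.6518.
A = 1/(1 − 0.6518) = 2.872.

2.872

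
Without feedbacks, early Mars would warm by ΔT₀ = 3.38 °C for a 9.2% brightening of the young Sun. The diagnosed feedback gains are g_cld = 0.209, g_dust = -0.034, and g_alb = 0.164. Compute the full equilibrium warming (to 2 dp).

Total gain g = 0.209 − 0.034 + 0.164 = 0.339.
Amplification A = 1/(1 − 0.339) = 1.513.
ΔT = 3.38 × 1.513 = 5.11 °C.

5.11 °C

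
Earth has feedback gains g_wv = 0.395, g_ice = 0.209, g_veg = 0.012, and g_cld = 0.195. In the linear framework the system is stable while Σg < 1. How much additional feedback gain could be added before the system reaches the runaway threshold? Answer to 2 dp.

Current total gain = 0.395 + 0.209 + 0.012 + 0.195 = 0.811.
Margin to runaway = 1 − 0.811 = 0.19.

0.19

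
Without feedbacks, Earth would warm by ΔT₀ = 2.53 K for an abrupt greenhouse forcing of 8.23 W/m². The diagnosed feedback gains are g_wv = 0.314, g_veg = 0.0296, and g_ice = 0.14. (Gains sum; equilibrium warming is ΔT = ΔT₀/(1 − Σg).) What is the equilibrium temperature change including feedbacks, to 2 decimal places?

4.90 K

Total gain g = 0.314 + 0.0296 + 0.14 = 0.4836.
Amplification A = 1/(1 − 0.4836) = 1.936.
ΔT = 2.53 × 1.936 = 4.90 K.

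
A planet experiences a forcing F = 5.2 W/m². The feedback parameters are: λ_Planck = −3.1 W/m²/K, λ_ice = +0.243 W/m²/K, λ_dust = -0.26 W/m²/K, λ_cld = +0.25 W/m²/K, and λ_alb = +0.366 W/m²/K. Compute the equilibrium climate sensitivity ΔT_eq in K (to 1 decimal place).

2.1 K

Net feedback parameter λ = (−3.1) + (+0.243) + (-0.26) + (+0.25) + (+0.366) = -2.501 W/m²/K.
ΔT = −F/λ = −5.2/(-2.501) = 2.1 K.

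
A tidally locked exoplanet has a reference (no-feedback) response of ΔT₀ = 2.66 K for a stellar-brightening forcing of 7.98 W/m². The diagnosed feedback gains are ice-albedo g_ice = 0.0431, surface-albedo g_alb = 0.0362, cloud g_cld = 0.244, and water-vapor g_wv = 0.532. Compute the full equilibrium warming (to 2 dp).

Total gain g = 0.0431 + 0.0362 + 0.244 + 0.532 = 0.8553.
Amplification A = 1/(1 − 0.8553) = 6.911.
ΔT = 2.66 × 6.911 = 18.38 K.

18.38 K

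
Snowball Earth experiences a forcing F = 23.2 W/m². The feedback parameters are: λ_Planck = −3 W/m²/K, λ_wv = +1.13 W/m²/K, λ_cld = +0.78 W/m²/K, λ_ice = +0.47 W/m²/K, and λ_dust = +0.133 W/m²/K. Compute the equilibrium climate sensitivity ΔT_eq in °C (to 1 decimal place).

Net feedback parameter λ = (−3) + (+1.13) + (+0.78) + (+0.47) + (+0.133) = -0.487 W/m²/K.
ΔT = −F/λ = −23.2/(-0.487) = 47.6 °C.

47.6 °C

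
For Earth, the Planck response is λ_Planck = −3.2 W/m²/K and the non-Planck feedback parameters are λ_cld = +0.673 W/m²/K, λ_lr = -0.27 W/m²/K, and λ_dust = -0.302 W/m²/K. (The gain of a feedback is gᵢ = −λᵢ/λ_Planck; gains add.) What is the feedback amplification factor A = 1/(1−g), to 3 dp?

1.033

Convert to gains: g_cld = 0.673/3.2 = 0.2103; g_lr = -0.27/3.2 = -0.08438; g_dust = -0.302/3.2 = -0.09437.
Total gain g = 0.03155.
A = 1/(1 − 0.03155) = 1.033.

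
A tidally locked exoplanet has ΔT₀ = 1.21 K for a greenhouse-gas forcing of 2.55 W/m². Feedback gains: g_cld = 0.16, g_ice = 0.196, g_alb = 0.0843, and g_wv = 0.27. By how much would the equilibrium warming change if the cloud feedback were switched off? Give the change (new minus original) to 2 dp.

-1.49 K

Original: g = 0.7103, ΔT = 1.21/(1−0.7103) = 4.1767 K.
Without cloud: g' = 0.5503, ΔT' = 1.21/(1−0.5503) = 2.6907 K.
Change = 2.6907 − 4.1767 = -1.49 K.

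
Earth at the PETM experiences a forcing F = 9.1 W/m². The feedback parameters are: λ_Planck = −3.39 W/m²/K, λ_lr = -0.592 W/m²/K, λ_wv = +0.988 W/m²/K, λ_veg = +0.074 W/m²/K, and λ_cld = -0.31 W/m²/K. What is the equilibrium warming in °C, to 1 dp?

Net feedback parameter λ = (−3.39) + (-0.592) + (+0.988) + (+0.074) + (-0.31) = -3.23 W/m²/K.
ΔT = −F/λ = −9.1/(-3.23) = 2.8 °C.

2.8 °C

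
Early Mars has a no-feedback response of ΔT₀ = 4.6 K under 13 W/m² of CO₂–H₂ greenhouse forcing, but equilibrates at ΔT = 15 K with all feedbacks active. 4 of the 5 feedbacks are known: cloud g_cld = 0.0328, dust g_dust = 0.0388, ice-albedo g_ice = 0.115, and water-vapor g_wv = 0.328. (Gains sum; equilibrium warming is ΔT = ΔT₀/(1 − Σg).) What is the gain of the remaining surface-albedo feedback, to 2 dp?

0.18

Amplification A = ΔT/ΔT₀ = 15/4.6 = 3.261.
Total gain g = 1 − 1/A = 1 − 1/3.261 = 0.6933.
Known gains sum to 0.0328 + 0.0388 + 0.115 + 0.328 = 0.5146.
g_alb = 0.6933 − 0.5146 = 0.18.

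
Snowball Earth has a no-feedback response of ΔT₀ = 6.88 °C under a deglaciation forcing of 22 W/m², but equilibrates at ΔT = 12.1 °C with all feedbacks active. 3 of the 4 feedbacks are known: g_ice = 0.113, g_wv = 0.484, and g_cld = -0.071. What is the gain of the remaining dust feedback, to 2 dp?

-0.09

Amplification A = ΔT/ΔT₀ = 12.1/6.88 = 1.759.
Total gain g = 1 − 1/A = 1 − 1/1.759 = 0.4315.
Known gains sum to 0.113 + 0.484 − 0.071 = 0.526.
g_dust = 0.4315 − 0.526 = -0.09.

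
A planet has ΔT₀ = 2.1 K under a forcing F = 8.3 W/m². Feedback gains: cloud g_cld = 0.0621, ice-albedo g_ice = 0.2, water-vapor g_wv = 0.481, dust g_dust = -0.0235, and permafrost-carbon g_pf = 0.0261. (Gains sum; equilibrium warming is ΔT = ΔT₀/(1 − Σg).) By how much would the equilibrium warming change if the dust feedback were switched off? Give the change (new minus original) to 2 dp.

Original: g = 0.7457, ΔT = 2.1/(1−0.7457) = 8.2580 K.
Without dust: g' = 0.7692, ΔT' = 2.1/(1−0.7692) = 9.0988 K.
Change = 9.0988 − 8.2580 = 0.84 K.

0.84 K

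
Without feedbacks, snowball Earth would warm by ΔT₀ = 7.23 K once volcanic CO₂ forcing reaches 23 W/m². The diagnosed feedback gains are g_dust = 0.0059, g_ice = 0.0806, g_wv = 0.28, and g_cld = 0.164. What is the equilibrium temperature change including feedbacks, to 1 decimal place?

Total gain g = 0.0059 + 0.0806 + 0.28 + 0.164 = 0.5305.
Amplification A = 1/(1 − 0.5305) = 2.13.
ΔT = 7.23 × 2.13 = 15.4 K.

15.4 K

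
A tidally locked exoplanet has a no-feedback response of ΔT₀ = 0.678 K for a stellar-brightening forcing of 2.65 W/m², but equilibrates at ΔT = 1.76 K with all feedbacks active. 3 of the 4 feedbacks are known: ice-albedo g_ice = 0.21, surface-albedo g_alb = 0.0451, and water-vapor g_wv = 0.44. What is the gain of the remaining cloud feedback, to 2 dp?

Amplification A = ΔT/ΔT₀ = 1.76/0.678 = 2.596.
Total gain g = 1 − 1/A = 1 − 1/2.596 = 0.6148.
Known gains sum to 0.21 + 0.0451 + 0.44 = 0.6951.
g_cld = 0.6148 − 0.6951 = -0.08.

-0.08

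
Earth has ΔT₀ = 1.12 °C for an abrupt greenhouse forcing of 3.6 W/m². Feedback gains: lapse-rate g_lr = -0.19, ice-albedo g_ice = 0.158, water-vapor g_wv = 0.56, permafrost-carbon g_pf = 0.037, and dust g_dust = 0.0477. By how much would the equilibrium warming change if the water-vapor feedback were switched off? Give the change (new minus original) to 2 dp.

Original: g = 0.6127, ΔT = 1.12/(1−0.6127) = 2.8918 °C.
Without water-vapor: g' = 0.0527, ΔT' = 1.12/(1−0.0527) = 1.1823 °C.
Change = 1.1823 − 2.8918 = -1.71 °C.

-1.71 °C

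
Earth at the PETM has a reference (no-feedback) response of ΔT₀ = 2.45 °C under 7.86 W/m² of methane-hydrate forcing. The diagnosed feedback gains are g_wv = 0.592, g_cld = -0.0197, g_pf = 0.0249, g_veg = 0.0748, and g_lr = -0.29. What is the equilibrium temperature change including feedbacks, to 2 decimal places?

3.96 °C

Total gain g = 0.592 − 0.0197 + 0.0249 + 0.0748 − 0.29 = 0.382.
Amplification A = 1/(1 − 0.382) = 1.618.
ΔT = 2.45 × 1.618 = 3.96 °C.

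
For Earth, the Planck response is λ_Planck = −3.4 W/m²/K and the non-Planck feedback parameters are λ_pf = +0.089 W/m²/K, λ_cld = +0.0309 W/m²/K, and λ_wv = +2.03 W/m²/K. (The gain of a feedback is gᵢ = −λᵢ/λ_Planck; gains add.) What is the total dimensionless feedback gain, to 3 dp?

Convert to gains: g_pf = 0.089/3.4 = 0.02618; g_cld = 0.0309/3.4 = 0.009088; g_wv = 2.03/3.4 = 0.5971.
Total gain g = 0.632368.

0.632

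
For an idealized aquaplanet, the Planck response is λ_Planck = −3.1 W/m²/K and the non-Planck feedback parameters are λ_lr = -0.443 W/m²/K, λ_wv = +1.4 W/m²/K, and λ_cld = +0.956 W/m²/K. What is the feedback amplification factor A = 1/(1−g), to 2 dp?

2.61

Convert to gains: g_lr = -0.443/3.1 = -0.1429; g_wv = 1.4/3.1 = 0.4516; g_cld = 0.956/3.1 = 0.3084.
Total gain g = 0.6171.
A = 1/(1 − 0.6171) = 2.61.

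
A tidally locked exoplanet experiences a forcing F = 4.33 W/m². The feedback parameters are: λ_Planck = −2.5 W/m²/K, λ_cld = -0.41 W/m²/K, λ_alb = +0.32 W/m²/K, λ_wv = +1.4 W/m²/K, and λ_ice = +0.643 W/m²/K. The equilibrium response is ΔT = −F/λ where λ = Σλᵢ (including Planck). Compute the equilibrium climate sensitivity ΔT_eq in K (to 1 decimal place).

Net feedback parameter λ = (−2.5) + (-0.41) + (+0.32) + (+1.4) + (+0.643) = -0.547 W/m²/K.
ΔT = −F/λ = −4.33/(-0.547) = 7.9 K.

7.9 K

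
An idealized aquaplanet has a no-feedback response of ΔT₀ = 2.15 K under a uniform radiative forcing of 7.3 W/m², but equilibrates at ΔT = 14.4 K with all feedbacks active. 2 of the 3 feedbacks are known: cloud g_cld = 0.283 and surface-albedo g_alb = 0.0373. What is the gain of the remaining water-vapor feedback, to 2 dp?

0.53

Amplification A = ΔT/ΔT₀ = 14.4/2.15 = 6.698.
Total gain g = 1 − 1/A = 1 − 1/6.698 = 0.8507.
Known gains sum to 0.283 + 0.0373 = 0.3203.
g_wv = 0.8507 − 0.3203 = 0.53.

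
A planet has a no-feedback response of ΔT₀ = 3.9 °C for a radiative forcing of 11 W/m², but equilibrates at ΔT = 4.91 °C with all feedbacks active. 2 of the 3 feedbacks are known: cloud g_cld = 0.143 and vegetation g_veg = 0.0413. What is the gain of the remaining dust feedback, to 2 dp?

0.02

Amplification A = ΔT/ΔT₀ = 4.91/3.9 = 1.259.
Total gain g = 1 − 1/A = 1 − 1/1.259 = 0.2057.
Known gains sum to 0.143 + 0.0413 = 0.1843.
g_dust = 0.2057 − 0.1843 = 0.02.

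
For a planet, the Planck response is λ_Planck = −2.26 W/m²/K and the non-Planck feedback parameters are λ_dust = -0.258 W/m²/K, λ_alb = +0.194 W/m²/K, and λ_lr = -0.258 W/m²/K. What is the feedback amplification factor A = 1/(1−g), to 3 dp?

0.875

Convert to gains: g_dust = -0.258/2.26 = -0.1142; g_alb = 0.194/2.26 = 0.08584; g_lr = -0.258/2.26 = -0.1142.
Total gain g = -0.14256.
A = 1/(1 + 0.14256) = 0.875.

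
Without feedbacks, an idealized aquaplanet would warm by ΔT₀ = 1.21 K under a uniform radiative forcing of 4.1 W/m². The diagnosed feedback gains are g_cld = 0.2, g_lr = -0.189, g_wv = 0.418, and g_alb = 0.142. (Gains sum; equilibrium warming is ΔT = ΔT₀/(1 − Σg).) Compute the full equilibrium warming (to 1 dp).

2.8 K

Total gain g = 0.2 − 0.189 + 0.418 + 0.142 = 0.571.
Amplification A = 1/(1 − 0.571) = 2.331.
ΔT = 1.21 × 2.331 = 2.8 K.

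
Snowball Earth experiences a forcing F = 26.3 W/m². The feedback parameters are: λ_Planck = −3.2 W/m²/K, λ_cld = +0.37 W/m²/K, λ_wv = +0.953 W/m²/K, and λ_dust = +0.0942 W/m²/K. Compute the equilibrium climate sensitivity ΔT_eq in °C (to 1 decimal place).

Net feedback parameter λ = (−3.2) + (+0.37) + (+0.953) + (+0.0942) = -1.7828 W/m²/K.
ΔT = −F/λ = −26.3/(-1.7828) = 14.8 °C.

14.8 °C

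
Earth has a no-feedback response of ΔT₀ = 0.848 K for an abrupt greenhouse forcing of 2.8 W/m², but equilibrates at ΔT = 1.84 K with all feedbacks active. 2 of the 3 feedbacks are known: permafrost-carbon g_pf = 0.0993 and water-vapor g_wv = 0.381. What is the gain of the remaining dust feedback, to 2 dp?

Amplification A = ΔT/ΔT₀ = 1.84/0.848 = 2.17.
Total gain g = 1 − 1/A = 1 − 1/2.17 = 0.5392.
Known gains sum to 0.0993 + 0.381 = 0.4803.
g_dust = 0.5392 − 0.4803 = 0.06.

0.06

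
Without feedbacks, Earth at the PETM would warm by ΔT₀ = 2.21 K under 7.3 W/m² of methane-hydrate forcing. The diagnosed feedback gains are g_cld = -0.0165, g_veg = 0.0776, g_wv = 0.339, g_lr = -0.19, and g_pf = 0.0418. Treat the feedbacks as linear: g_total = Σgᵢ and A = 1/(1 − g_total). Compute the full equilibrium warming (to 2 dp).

Total gain g = -0.0165 + 0.0776 + 0.339 − 0.19 + 0.0418 = 0.2519.
Amplification A = 1/(1 − 0.2519) = 1.337.
ΔT = 2.21 × 1.337 = 2.95 K.

2.95 K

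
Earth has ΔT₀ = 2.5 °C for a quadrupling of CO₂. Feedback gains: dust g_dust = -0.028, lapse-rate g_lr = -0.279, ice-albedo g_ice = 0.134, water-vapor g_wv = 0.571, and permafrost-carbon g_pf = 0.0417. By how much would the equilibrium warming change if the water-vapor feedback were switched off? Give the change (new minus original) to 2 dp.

Original: g = 0.4397, ΔT = 2.5/(1−0.4397) = 4.4619 °C.
Without water-vapor: g' = -0.1313, ΔT' = 2.5/(1+0.1313) = 2.2098 °C.
Change = 2.2098 − 4.4619 = -2.25 °C.

-2.25 °C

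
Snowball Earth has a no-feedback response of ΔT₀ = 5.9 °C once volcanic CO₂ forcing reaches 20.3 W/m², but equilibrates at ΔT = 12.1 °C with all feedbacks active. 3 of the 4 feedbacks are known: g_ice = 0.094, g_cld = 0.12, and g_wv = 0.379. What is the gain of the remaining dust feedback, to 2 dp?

Amplification A = ΔT/ΔT₀ = 12.1/5.9 = 2.051.
Total gain g = 1 − 1/A = 1 − 1/2.051 = 0.5124.
Known gains sum to 0.094 + 0.12 + 0.379 = 0.593.
g_dust = 0.5124 − 0.593 = -0.08.

-0.08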